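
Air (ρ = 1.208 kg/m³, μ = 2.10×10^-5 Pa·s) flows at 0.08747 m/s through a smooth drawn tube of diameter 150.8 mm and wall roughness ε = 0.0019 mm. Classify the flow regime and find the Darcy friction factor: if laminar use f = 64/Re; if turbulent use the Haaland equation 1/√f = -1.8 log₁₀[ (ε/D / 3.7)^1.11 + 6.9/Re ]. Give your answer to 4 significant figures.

f ≈ 0.08435

Re = ρVD/μ = 1.208·0.08747·0.1508/2.1e-05 = 758.8.
Re < 2300 → laminar, so f = 64/Re = 0.08435 (roughness is irrelevant in laminar flow).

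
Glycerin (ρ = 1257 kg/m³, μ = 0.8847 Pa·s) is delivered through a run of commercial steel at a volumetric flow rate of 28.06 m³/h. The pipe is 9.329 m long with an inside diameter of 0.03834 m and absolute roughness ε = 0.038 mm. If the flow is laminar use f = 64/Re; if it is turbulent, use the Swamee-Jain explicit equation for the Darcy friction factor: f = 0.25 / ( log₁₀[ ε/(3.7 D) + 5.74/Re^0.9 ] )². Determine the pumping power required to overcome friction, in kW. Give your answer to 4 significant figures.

Q = 28.06 m³/h = 28.06/3600 = 0.007794 m³/s.
Cross-sectional area A = πD²/4 = π(0.03834)²/4 = 0.001155 m²; mean velocity V = Q/A = 0.007794/0.001155 = 6.751 m/s.
Reynolds number Re = ρVD/μ = 1257 · 6.751 · 0.03834 / 0.885 = 367.8.
Re < 2300 → laminar flow, so f = 64/Re = 64/367.8 = 0.174 (the turbulent correlation is not needed).
Darcy-Weisbach: ΔP = f(L/D)(ρV²/2) = 0.174·(9.329/0.03834)·(1257·6.751²/2) = 0.174·243.3·2.865e+04 = 1.213e+06 Pa.
Pumping power P = QΔP = 0.007794·1.213e+06 = 9454.8 W = 9.455 kW.

P ≈ 9.455 kW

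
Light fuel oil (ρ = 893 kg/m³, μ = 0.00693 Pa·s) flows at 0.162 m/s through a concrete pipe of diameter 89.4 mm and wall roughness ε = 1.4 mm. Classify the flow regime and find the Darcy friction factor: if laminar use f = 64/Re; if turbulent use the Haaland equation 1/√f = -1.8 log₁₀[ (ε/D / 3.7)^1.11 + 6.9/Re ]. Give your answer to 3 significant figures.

f ≈ 0.0343

Re = ρVD/μ = 893·0.162·0.0894/0.00693 = 1866.
Re < 2300 → laminar, so f = 64/Re = 0.03429 (roughness is irrelevant in laminar flow).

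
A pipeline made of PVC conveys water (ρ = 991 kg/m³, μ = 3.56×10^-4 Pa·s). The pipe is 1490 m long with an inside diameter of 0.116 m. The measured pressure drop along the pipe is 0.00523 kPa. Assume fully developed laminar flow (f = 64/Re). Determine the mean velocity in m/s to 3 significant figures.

V ≈ 0.00415 m/s

For laminar flow, f = 64/Re with Re = ρVD/μ, so Darcy-Weisbach reduces to ΔP = 32μLV/D². Solving for V: V = ΔP·D²/(32μL) = 5.23·(0.116)²/(32·0.000356·1490) = 0.004146 m/s.
Check: Re = ρVD/μ = 991·0.004146·0.116/0.000356 = 1339 < 2300, so the laminar assumption holds.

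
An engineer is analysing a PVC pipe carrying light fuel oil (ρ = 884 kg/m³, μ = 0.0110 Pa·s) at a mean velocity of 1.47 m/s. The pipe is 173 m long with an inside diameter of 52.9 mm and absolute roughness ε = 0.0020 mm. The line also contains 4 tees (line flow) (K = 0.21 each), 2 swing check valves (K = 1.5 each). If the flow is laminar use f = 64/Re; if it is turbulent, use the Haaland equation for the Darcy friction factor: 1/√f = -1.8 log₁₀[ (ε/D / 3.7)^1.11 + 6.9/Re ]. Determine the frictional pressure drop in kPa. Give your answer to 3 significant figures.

ΔP ≈ 114 kPa

Reynolds number Re = ρVD/μ = 884 · 1.47 · 0.0529 / 0.011 = 6249.
Re > 4000 → turbulent. Relative roughness ε/D = 2e-06/0.0529 = 3.78e-05. Haaland: 1/√f = -1.8 log₁₀[(3.78e-05/3.7)^1.11 + 6.9/6249] = -1.8 log₁₀[2.89e-06 + 0.0011] = 5.321, so f = 0.03533.
Total minor-loss coefficient ΣK = 4·0.21 + 2·1.5 = 3.84.
ΔP = [f·L/D + ΣK]·(ρV²/2) = [0.03533·173/0.0529 + 3.84]·(884·1.47²/2) = [115.5 + 3.84]·955.1 = 1.14e+05 Pa.
ΔP = 1.14e+05 Pa = 114 kPa.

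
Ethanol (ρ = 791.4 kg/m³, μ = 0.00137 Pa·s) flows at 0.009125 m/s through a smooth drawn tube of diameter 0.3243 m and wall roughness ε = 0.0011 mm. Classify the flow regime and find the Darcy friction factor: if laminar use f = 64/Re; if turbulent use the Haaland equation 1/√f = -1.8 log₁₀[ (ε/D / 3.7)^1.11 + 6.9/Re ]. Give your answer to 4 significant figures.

Re = ρVD/μ = 791.4·0.009125·0.3243/0.00137 = 1709.
Re < 2300 → laminar, so f = 64/Re = 0.03744 (roughness is irrelevant in laminar flow).

f ≈ 0.03744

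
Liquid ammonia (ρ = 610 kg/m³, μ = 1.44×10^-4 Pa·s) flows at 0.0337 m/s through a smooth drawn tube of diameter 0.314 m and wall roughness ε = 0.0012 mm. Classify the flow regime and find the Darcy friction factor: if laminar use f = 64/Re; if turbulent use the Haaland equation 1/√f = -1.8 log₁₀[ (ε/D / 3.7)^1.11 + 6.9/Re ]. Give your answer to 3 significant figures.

f ≈ 0.0212

Re = ρVD/μ = 610·0.0337·0.314/0.000144 = 4.483e+04.
Re > 4000 → turbulent. ε/D = 1.2e-06/0.314 = 3.82e-06; Haaland: 1/√f = -1.8 log₁₀[2.27e-07 + 0.000154] = 6.862, so f = 0.02124.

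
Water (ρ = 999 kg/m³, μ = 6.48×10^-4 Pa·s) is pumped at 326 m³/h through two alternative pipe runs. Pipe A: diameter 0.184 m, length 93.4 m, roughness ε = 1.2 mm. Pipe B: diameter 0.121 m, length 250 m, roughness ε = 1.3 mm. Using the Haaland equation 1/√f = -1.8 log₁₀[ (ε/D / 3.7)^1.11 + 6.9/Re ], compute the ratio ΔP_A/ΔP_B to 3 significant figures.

Pipe A: V = Q/A = 0.09056/0.02659 = 3.406 m/s; Re = 9.66e+05; ε/D = 0.00652; Haaland → f = 0.03311; ΔP_A = f(L/D)(ρV²/2) = 9.736e+04 Pa.
Pipe B: V = Q/A = 0.09056/0.0115 = 7.875 m/s; Re = 1.469e+06; ε/D = 0.0107; Haaland → f = 0.03896; ΔP_B = f(L/D)(ρV²/2) = 2.493e+06 Pa.
ΔP_A/ΔP_B = 9.736e+04/2.493e+06 = 0.0390.

ΔP_A/ΔP_B ≈ 0.0390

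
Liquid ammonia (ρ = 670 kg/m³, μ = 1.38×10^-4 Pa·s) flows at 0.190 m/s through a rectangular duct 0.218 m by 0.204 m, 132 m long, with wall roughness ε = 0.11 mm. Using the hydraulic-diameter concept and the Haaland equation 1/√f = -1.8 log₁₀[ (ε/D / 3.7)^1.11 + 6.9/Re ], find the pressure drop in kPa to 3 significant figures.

Hydraulic diameter D_h = 4A/P = 4·(0.218·0.204)/(2·(0.218+0.204)) = 0.1779/0.844 = 0.2108 m.
Re = ρVD_h/μ = 670·0.19·0.2108/0.000138 = 1.944e+05.
ε/D_h = 0.00011/0.2108 = 0.000522; Haaland gives 1/√f = -1.8 log₁₀[5.32e-05+3.55e-05] = 7.294, so f = 0.0188.
ΔP = f(L/D_h)(ρV²/2) = 0.0188·132/0.2108·12.09 = 142.4 Pa.
ΔP = 0.142 kPa.

ΔP ≈ 0.142 kPa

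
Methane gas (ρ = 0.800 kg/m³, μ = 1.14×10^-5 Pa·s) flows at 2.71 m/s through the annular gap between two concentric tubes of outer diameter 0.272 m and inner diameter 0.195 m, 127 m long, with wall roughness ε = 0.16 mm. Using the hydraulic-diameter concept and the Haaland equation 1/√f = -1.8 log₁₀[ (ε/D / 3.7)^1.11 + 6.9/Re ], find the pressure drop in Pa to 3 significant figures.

ΔP ≈ 151 Pa

Hydraulic diameter D_h = 4A/P = D_o - D_i = 0.272 - 0.195 = 0.077 m.
Re = ρVD_h/μ = 0.8·2.71·0.077/1.14e-05 = 1.464e+04.
ε/D_h = 0.00016/0.077 = 0.00208; Haaland gives 1/√f = -1.8 log₁₀[0.000247+0.000471] = 5.659, so f = 0.03122.
ΔP = f(L/D_h)(ρV²/2) = 0.03122·127/0.077·2.938 = 151.3 Pa.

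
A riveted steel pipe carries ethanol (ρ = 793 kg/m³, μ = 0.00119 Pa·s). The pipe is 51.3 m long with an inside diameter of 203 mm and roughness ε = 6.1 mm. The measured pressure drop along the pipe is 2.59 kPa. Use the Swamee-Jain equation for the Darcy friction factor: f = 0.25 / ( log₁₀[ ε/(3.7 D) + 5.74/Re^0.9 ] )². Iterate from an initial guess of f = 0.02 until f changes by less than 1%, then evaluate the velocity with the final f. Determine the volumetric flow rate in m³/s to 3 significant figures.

Rearranging Darcy-Weisbach: V = √(2·ΔP·D/(f·L·ρ)). With ε/D = 0.0061/0.203 = 0.03, iterate starting from f = 0.02:
  f = 0.02 → V = √(2·2590·0.203/(0.02·51.3·793)) = 1.137 m/s; Re = ρVD/μ = 1.538e+05; f → 0.05757
  f = 0.05757 → V = 0.6701 m/s; Re = 9.064e+04; f → 0.05779
Converged (Δf/f < 1%). With the final f = 0.05779: V = √(2·2590·0.203/(0.05779·51.3·793)) = 0.6688 m/s.
Q = V·A = 0.6688·(π/4·0.203²) = 0.02165 m³/s = 0.0216 m³/s.

Q ≈ 0.0216 m³/s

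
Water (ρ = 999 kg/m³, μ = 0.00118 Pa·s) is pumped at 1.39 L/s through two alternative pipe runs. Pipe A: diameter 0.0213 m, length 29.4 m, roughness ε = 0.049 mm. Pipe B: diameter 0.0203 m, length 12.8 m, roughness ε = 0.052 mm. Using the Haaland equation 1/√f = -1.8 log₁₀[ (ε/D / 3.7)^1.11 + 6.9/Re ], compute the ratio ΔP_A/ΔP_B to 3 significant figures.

ΔP_A/ΔP_B ≈ 1.77

Pipe A: V = Q/A = 0.00139/0.0003563 = 3.901 m/s; Re = 7.034e+04; ε/D = 0.0023; Haaland → f = 0.02628; ΔP_A = f(L/D)(ρV²/2) = 2.757e+05 Pa.
Pipe B: V = Q/A = 0.00139/0.0003237 = 4.295 m/s; Re = 7.381e+04; ε/D = 0.00256; Haaland → f = 0.02681; ΔP_B = f(L/D)(ρV²/2) = 1.557e+05 Pa.
ΔP_A/ΔP_B = 2.757e+05/1.557e+05 = 1.77.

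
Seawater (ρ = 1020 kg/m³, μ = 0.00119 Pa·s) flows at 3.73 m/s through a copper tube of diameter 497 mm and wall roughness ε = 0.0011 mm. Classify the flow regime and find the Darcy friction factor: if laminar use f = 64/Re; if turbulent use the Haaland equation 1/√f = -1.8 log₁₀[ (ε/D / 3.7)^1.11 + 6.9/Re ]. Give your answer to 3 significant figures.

f ≈ 0.0108

Re = ρVD/μ = 1020·3.73·0.497/0.00119 = 1.589e+06.
Re > 4000 → turbulent. ε/D = 1.1e-06/0.497 = 2.21e-06; Haaland: 1/√f = -1.8 log₁₀[1.24e-07 + 4.34e-06] = 9.63, so f = 0.01078.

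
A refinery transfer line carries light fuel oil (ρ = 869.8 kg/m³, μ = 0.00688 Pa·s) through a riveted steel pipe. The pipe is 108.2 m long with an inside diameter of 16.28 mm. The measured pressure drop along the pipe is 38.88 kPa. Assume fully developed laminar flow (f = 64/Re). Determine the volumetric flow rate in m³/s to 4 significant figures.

Q ≈ 9.005×10^-5 m³/s

For laminar flow, f = 64/Re with Re = ρVD/μ, so Darcy-Weisbach reduces to ΔP = 32μLV/D². Solving for V: V = ΔP·D²/(32μL) = 3.888e+04·(0.01628)²/(32·0.00688·108.2) = 0.4326 m/s.
Check: Re = ρVD/μ = 869.8·0.4326·0.01628/0.00688 = 890.3 < 2300, so the laminar assumption holds.
Q = V·A = 0.4326·(π/4·0.01628²) = 9.005e-05 m³/s = 9.005×10^-5 m³/s.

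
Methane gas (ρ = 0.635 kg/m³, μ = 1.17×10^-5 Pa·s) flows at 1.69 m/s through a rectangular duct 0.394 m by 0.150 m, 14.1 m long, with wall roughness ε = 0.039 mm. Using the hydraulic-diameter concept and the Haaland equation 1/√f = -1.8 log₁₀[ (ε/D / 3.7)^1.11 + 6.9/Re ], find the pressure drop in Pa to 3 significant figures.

ΔP ≈ 1.53 Pa

Hydraulic diameter D_h = 4A/P = 4·(0.394·0.15)/(2·(0.394+0.15)) = 0.2364/1.088 = 0.2173 m.
Re = ρVD_h/μ = 0.635·1.69·0.2173/1.17e-05 = 1.993e+04.
ε/D_h = 3.9e-05/0.2173 = 0.000179; Haaland gives 1/√f = -1.8 log₁₀[1.63e-05+0.000346] = 6.193, so f = 0.02607.
ΔP = f(L/D_h)(ρV²/2) = 0.02607·14.1/0.2173·0.9068 = 1.534 Pa.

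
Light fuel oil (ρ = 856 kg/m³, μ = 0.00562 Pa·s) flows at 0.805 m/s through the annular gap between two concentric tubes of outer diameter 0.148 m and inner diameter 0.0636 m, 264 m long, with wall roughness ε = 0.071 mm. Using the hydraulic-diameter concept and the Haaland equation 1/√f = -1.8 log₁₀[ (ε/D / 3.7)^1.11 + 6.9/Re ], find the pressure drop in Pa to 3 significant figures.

ΔP ≈ 27500 Pa

Hydraulic diameter D_h = 4A/P = D_o - D_i = 0.148 - 0.0636 = 0.0844 m.
Re = ρVD_h/μ = 856·0.805·0.0844/0.00562 = 1.035e+04.
ε/D_h = 7.1e-05/0.0844 = 0.000841; Haaland gives 1/√f = -1.8 log₁₀[9.04e-05+0.000667] = 5.618, so f = 0.03169.
ΔP = f(L/D_h)(ρV²/2) = 0.03169·264/0.0844·277.4 = 2.749e+04 Pa.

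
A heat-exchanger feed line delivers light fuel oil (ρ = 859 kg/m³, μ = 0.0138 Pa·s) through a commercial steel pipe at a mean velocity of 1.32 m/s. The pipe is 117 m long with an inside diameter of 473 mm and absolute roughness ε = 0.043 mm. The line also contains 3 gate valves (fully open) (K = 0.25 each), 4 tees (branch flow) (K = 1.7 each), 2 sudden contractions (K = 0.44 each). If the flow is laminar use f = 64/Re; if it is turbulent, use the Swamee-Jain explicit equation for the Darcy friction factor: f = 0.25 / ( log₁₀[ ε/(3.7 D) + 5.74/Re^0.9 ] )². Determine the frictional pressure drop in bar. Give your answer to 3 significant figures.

ΔP ≈ 0.104 bar

Reynolds number Re = ρVD/μ = 859 · 1.32 · 0.473 / 0.0138 = 3.886e+04.
Re > 4000 → turbulent. Relative roughness ε/D = 4.3e-05/0.473 = 9.09e-05. Swamee-Jain: f = 0.25/(log₁₀[9.09e-05/3.7 + 5.74/3.886e+04^0.9])² = 0.25/(log₁₀[2.46e-05 + 0.000425])² = 0.25/(-3.347)² = 0.02231.
Total minor-loss coefficient ΣK = 3·0.25 + 4·1.7 + 2·0.44 = 8.43.
ΔP = [f·L/D + ΣK]·(ρV²/2) = [0.02231·117/0.473 + 8.43]·(859·1.32²/2) = [5.519 + 8.43]·748.4 = 1.044e+04 Pa.
ΔP = 1.044e+04 Pa = 0.104 bar.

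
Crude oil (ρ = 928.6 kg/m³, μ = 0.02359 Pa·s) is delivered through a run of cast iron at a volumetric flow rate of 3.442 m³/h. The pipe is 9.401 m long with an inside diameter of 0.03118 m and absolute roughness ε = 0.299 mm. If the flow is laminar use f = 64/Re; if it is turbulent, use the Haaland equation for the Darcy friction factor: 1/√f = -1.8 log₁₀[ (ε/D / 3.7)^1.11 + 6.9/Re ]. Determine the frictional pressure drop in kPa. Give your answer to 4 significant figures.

Q = 3.442 m³/h = 3.442/3600 = 0.0009561 m³/s.
Cross-sectional area A = πD²/4 = π(0.03118)²/4 = 0.0007636 m²; mean velocity V = Q/A = 0.0009561/0.0007636 = 1.252 m/s.
Reynolds number Re = ρVD/μ = 928.6 · 1.252 · 0.03118 / 0.0236 = 1537.
Re < 2300 → laminar flow, so f = 64/Re = 64/1537 = 0.04164 (the turbulent correlation is not needed).
Darcy-Weisbach: ΔP = f(L/D)(ρV²/2) = 0.04164·(9.401/0.03118)·(928.6·1.252²/2) = 0.04164·301.5·728 = 9140 Pa.
ΔP = 9140 Pa = 9.140 kPa.

ΔP ≈ 9.140 kPa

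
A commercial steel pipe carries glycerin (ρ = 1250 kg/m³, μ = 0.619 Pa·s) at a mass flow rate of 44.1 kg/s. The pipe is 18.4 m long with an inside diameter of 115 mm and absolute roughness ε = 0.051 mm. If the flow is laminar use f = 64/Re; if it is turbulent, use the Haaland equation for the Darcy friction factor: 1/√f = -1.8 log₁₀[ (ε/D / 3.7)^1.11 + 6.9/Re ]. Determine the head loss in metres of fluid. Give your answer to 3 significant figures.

A = πD²/4 = π(0.115)²/4 = 0.01039 m²; mean velocity V = ṁ/(ρA) = 44.1/(1250 · 0.01039) = 3.397 m/s.
Reynolds number Re = ρVD/μ = 1250 · 3.397 · 0.115 / 0.619 = 788.8.
Re < 2300 → laminar flow, so f = 64/Re = 64/788.8 = 0.08114 (the turbulent correlation is not needed).
Darcy-Weisbach: ΔP = f(L/D)(ρV²/2) = 0.08114·(18.4/0.115)·(1250·3.397²/2) = 0.08114·160·7211 = 9.361e+04 Pa.
Head loss h_f = ΔP/(ρg) = 9.361e+04/(1250·9.81) = 7.63 m.

h_f ≈ 7.63 m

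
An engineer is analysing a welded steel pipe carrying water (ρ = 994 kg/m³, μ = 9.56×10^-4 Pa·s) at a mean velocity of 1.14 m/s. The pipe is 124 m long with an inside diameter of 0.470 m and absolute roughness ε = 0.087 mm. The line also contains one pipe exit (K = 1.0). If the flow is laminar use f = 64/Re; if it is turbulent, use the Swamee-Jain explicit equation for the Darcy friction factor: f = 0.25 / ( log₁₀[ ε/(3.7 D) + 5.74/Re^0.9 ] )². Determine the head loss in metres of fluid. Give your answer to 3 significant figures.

h_f ≈ 0.332 m

Reynolds number Re = ρVD/μ = 994 · 1.14 · 0.47 / 0.000956 = 5.571e+05.
Re > 4000 → turbulent. Relative roughness ε/D = 8.7e-05/0.47 = 0.000185. Swamee-Jain: f = 0.25/(log₁₀[0.000185/3.7 + 5.74/5.571e+05^0.9])² = 0.25/(log₁₀[5e-05 + 3.87e-05])² = 0.25/(-4.052)² = 0.01523.
Total minor-loss coefficient ΣK = 1·1 = 1.
ΔP = [f·L/D + ΣK]·(ρV²/2) = [0.01523·124/0.47 + 1]·(994·1.14²/2) = [4.017 + 1]·645.9 = 3241 Pa.
Head loss h_f = ΔP/(ρg) = 3241/(994·9.81) = 0.332 m.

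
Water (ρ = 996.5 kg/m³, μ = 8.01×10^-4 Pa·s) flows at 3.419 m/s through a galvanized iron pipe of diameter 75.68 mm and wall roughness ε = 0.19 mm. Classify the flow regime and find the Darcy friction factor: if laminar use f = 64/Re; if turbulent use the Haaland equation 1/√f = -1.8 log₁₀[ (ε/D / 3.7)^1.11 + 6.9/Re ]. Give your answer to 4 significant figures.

Re = ρVD/μ = 996.5·3.419·0.07568/0.000801 = 3.219e+05.
Re > 4000 → turbulent. ε/D = 0.00019/0.07568 = 0.00251; Haaland: 1/√f = -1.8 log₁₀[0.000304 + 2.14e-05] = 6.277, so f = 0.02538.

f ≈ 0.02538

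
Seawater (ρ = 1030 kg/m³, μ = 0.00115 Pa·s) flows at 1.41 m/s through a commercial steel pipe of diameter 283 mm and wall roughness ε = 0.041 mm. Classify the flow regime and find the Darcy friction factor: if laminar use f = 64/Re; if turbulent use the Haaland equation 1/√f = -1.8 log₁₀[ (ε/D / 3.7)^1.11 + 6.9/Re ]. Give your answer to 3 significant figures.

Re = ρVD/μ = 1030·1.41·0.283/0.00115 = 3.574e+05.
Re > 4000 → turbulent. ε/D = 4.1e-05/0.283 = 0.000145; Haaland: 1/√f = -1.8 log₁₀[1.28e-05 + 1.93e-05] = 8.088, so f = 0.01529.

f ≈ 0.0153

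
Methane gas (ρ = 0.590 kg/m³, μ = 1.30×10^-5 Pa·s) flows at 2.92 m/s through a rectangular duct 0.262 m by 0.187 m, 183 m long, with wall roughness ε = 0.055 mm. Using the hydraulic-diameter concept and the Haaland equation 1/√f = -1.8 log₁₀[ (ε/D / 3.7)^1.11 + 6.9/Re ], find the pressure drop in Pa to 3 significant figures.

ΔP ≈ 50.8 Pa

Hydraulic diameter D_h = 4A/P = 4·(0.262·0.187)/(2·(0.262+0.187)) = 0.196/0.898 = 0.2182 m.
Re = ρVD_h/μ = 0.59·2.92·0.2182/1.3e-05 = 2.892e+04.
ε/D_h = 5.5e-05/0.2182 = 0.000252; Haaland gives 1/√f = -1.8 log₁₀[2.37e-05+0.000239] = 6.446, so f = 0.02407.
ΔP = f(L/D_h)(ρV²/2) = 0.02407·183/0.2182·2.515 = 50.76 Pa.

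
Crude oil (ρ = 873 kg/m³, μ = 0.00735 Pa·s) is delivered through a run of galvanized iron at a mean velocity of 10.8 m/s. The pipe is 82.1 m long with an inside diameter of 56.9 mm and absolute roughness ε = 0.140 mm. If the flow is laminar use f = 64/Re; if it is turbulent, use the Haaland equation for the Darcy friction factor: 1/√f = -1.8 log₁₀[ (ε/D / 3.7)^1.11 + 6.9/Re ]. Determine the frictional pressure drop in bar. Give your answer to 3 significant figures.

Reynolds number Re = ρVD/μ = 873 · 10.8 · 0.0569 / 0.00735 = 7.299e+04.
Re > 4000 → turbulent. Relative roughness ε/D = 0.00014/0.0569 = 0.00246. Haaland: 1/√f = -1.8 log₁₀[(0.00246/3.7)^1.11 + 6.9/7.299e+04] = -1.8 log₁₀[0.000297 + 9.45e-05] = 6.132, so f = 0.02659.
Darcy-Weisbach: ΔP = f(L/D)(ρV²/2) = 0.02659·(82.1/0.0569)·(873·10.8²/2) = 0.02659·1443·5.091e+04 = 1.954e+06 Pa.
ΔP = 1.954e+06 Pa = 19.5 bar.

ΔP ≈ 19.5 bar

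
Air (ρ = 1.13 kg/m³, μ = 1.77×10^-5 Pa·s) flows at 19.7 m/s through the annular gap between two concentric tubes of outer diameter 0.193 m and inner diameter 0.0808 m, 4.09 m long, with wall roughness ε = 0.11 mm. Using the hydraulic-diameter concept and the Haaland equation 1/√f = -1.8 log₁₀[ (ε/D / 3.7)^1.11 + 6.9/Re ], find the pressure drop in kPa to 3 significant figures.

ΔP ≈ 0.170 kPa

Hydraulic diameter D_h = 4A/P = D_o - D_i = 0.193 - 0.0808 = 0.1122 m.
Re = ρVD_h/μ = 1.13·19.7·0.1122/1.77e-05 = 1.411e+05.
ε/D_h = 0.00011/0.1122 = 0.00098; Haaland gives 1/√f = -1.8 log₁₀[0.000107+4.89e-05] = 6.852, so f = 0.0213.
ΔP = f(L/D_h)(ρV²/2) = 0.0213·4.09/0.1122·219.3 = 170.2 Pa.
ΔP = 0.170 kPa.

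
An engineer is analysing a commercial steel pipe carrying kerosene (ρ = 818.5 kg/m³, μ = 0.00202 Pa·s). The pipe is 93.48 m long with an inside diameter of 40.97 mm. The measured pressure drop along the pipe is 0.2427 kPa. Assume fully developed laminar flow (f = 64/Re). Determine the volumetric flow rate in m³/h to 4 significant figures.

Q ≈ 0.3200 m³/h

For laminar flow, f = 64/Re with Re = ρVD/μ, so Darcy-Weisbach reduces to ΔP = 32μLV/D². Solving for V: V = ΔP·D²/(32μL) = 242.7·(0.04097)²/(32·0.00202·93.48) = 0.06742 m/s.
Check: Re = ρVD/μ = 818.5·0.06742·0.04097/0.00202 = 1119 < 2300, so the laminar assumption holds.
Q = V·A = 0.06742·(π/4·0.04097²) = 8.888e-05 m³/s = 0.3200 m³/h.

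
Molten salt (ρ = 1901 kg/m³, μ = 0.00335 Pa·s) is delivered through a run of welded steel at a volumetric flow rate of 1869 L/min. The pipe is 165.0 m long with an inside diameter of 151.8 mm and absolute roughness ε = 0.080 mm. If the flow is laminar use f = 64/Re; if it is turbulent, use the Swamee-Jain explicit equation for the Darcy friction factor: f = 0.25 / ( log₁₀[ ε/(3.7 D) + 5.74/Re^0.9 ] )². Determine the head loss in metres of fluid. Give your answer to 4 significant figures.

h_f ≈ 3.221 m

Q = 1869 L/min = 1869/60000 = 0.03115 m³/s.
Cross-sectional area A = πD²/4 = π(0.1518)²/4 = 0.0181 m²; mean velocity V = Q/A = 0.03115/0.0181 = 1.721 m/s.
Reynolds number Re = ρVD/μ = 1901 · 1.721 · 0.1518 / 0.00335 = 1.483e+05.
Re > 4000 → turbulent. Relative roughness ε/D = 8e-05/0.1518 = 0.000527. Swamee-Jain: f = 0.25/(log₁₀[0.000527/3.7 + 5.74/1.483e+05^0.9])² = 0.25/(log₁₀[0.000142 + 0.000127])² = 0.25/(-3.569)² = 0.01963.
Darcy-Weisbach: ΔP = f(L/D)(ρV²/2) = 0.01963·(165/0.1518)·(1901·1.721²/2) = 0.01963·1087·2816 = 6.007e+04 Pa.
Head loss h_f = ΔP/(ρg) = 6.007e+04/(1901·9.81) = 3.221 m.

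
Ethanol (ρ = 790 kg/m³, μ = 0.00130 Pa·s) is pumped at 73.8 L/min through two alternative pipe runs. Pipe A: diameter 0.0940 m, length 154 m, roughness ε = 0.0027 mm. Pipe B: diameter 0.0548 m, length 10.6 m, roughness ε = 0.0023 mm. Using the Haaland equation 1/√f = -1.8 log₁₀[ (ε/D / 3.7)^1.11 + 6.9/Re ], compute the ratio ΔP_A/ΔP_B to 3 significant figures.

ΔP_A/ΔP_B ≈ 1.13

Pipe A: V = Q/A = 0.00123/0.00694 = 0.1772 m/s; Re = 1.012e+04; ε/D = 2.87e-05; Haaland → f = 0.03081; ΔP_A = f(L/D)(ρV²/2) = 626.3 Pa.
Pipe B: V = Q/A = 0.00123/0.002359 = 0.5215 m/s; Re = 1.737e+04; ε/D = 4.2e-05; Haaland → f = 0.02674; ΔP_B = f(L/D)(ρV²/2) = 555.7 Pa.
ΔP_A/ΔP_B = 626.3/555.7 = 1.13.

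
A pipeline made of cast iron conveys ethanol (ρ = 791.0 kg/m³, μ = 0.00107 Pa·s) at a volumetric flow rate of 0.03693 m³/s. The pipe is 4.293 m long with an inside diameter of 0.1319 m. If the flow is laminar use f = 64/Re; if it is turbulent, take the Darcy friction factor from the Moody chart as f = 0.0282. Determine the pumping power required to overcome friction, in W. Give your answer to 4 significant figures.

Cross-sectional area A = πD²/4 = π(0.1319)²/4 = 0.01366 m²; mean velocity V = Q/A = 0.03693/0.01366 = 2.703 m/s.
Reynolds number Re = ρVD/μ = 791 · 2.703 · 0.1319 / 0.00107 = 2.635e+05.
Re > 4000 → turbulent; use the Moody-chart value f = 0.0282.
Darcy-Weisbach: ΔP = f(L/D)(ρV²/2) = 0.0282·(4.293/0.1319)·(791·2.703²/2) = 0.0282·32.55·2889 = 2652 Pa.
Pumping power P = QΔP = 0.03693·2652 = 97.924 W = 97.92 W.

P ≈ 97.92 W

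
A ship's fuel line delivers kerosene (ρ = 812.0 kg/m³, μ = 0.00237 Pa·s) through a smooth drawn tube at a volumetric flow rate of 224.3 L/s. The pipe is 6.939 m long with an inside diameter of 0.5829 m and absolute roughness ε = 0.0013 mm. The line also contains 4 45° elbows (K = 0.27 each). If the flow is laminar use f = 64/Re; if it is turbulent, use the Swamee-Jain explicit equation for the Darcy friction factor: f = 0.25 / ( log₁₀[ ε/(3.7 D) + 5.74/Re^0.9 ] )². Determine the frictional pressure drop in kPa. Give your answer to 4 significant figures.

Q = 224.3 L/s = 224.3/1000 = 0.2243 m³/s.
Cross-sectional area A = πD²/4 = π(0.5829)²/4 = 0.2669 m²; mean velocity V = Q/A = 0.2243/0.2669 = 0.8405 m/s.
Reynolds number Re = ρVD/μ = 812 · 0.8405 · 0.5829 / 0.00237 = 1.679e+05.
Re > 4000 → turbulent. Relative roughness ε/D = 1.3e-06/0.5829 = 2.23e-06. Swamee-Jain: f = 0.25/(log₁₀[2.23e-06/3.7 + 5.74/1.679e+05^0.9])² = 0.25/(log₁₀[6.03e-07 + 0.000114])² = 0.25/(-3.941)² = 0.01609.
Total minor-loss coefficient ΣK = 4·0.27 = 1.08.
ΔP = [f·L/D + ΣK]·(ρV²/2) = [0.01609·6.939/0.5829 + 1.08]·(812·0.8405²/2) = [0.1916 + 1.08]·286.8 = 364.7 Pa.
ΔP = 364.7 Pa = 0.3647 kPa.

ΔP ≈ 0.3647 kPa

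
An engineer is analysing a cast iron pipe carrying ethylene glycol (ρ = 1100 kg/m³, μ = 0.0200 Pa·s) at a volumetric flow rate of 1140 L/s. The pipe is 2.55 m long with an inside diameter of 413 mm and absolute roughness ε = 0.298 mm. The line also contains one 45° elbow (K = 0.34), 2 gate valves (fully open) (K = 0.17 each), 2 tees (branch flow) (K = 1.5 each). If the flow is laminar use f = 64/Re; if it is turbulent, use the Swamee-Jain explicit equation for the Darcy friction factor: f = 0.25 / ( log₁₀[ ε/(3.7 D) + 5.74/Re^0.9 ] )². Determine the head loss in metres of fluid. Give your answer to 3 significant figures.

Q = 1140 L/s = 1140/1000 = 1.14 m³/s.
Cross-sectional area A = πD²/4 = π(0.413)²/4 = 0.134 m²; mean velocity V = Q/A = 1.14/0.134 = 8.51 m/s.
Reynolds number Re = ρVD/μ = 1100 · 8.51 · 0.413 / 0.02 = 1.933e+05.
Re > 4000 → turbulent. Relative roughness ε/D = 0.000298/0.413 = 0.000722. Swamee-Jain: f = 0.25/(log₁₀[0.000722/3.7 + 5.74/1.933e+05^0.9])² = 0.25/(log₁₀[0.000195 + 0.0001])² = 0.25/(-3.53)² = 0.02007.
Total minor-loss coefficient ΣK = 1·0.34 + 2·0.17 + 2·1.5 = 3.68.
ΔP = [f·L/D + ΣK]·(ρV²/2) = [0.02007·2.55/0.413 + 3.68]·(1100·8.51²/2) = [0.1239 + 3.68]·3.983e+04 = 1.515e+05 Pa.
Head loss h_f = ΔP/(ρg) = 1.515e+05/(1100·9.81) = 14.0 m.

h_f ≈ 14.0 m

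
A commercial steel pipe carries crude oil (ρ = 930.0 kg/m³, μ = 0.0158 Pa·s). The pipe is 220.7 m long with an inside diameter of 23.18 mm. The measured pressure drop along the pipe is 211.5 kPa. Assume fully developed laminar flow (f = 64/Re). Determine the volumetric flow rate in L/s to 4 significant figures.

Q ≈ 0.4298 L/s

For laminar flow, f = 64/Re with Re = ρVD/μ, so Darcy-Weisbach reduces to ΔP = 32μLV/D². Solving for V: V = ΔP·D²/(32μL) = 2.115e+05·(0.02318)²/(32·0.0158·220.7) = 1.018 m/s.
Check: Re = ρVD/μ = 930·1.018·0.02318/0.0158 = 1390 < 2300, so the laminar assumption holds.
Q = V·A = 1.018·(π/4·0.02318²) = 0.0004298 m³/s = 0.4298 L/s.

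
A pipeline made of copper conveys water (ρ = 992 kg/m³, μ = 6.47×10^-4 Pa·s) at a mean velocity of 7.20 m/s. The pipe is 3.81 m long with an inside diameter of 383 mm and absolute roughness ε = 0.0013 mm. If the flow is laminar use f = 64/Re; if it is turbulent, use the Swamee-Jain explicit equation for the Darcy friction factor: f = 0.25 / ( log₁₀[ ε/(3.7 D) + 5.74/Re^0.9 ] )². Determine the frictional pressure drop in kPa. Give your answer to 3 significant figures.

ΔP ≈ 2.42 kPa

Reynolds number Re = ρVD/μ = 992 · 7.2 · 0.383 / 0.000647 = 4.228e+06.
Re > 4000 → turbulent. Relative roughness ε/D = 1.3e-06/0.383 = 3.39e-06. Swamee-Jain: f = 0.25/(log₁₀[3.39e-06/3.7 + 5.74/4.228e+06^0.9])² = 0.25/(log₁₀[9.17e-07 + 6.24e-06])² = 0.25/(-5.145)² = 0.009444.
Darcy-Weisbach: ΔP = f(L/D)(ρV²/2) = 0.009444·(3.81/0.383)·(992·7.2²/2) = 0.009444·9.948·2.571e+04 = 2416 Pa.
ΔP = 2416 Pa = 2.42 kPa.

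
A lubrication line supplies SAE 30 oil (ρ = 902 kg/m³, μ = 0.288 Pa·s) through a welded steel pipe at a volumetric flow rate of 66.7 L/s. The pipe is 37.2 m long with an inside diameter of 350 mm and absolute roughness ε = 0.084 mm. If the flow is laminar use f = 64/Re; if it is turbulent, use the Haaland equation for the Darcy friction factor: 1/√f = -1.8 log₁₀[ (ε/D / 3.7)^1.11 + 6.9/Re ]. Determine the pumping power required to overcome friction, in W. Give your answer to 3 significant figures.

P ≈ 129 W

Q = 66.7 L/s = 66.7/1000 = 0.0667 m³/s.
Cross-sectional area A = πD²/4 = π(0.35)²/4 = 0.09621 m²; mean velocity V = Q/A = 0.0667/0.09621 = 0.6933 m/s.
Reynolds number Re = ρVD/μ = 902 · 0.6933 · 0.35 / 0.288 = 759.9.
Re < 2300 → laminar flow, so f = 64/Re = 64/759.9 = 0.08422 (the turbulent correlation is not needed).
Darcy-Weisbach: ΔP = f(L/D)(ρV²/2) = 0.08422·(37.2/0.35)·(902·0.6933²/2) = 0.08422·106.3·216.8 = 1940 Pa.
Pumping power P = QΔP = 0.0667·1940 = 129.4 W = 129 W.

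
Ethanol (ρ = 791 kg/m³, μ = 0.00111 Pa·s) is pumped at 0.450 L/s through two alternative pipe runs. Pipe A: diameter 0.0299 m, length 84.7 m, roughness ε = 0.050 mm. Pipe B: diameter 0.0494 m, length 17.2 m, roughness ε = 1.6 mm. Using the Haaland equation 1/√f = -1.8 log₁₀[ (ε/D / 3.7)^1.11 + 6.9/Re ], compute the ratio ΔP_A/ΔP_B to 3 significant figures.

ΔP_A/ΔP_B ≈ 30.0

Pipe A: V = Q/A = 0.00045/0.0007022 = 0.6409 m/s; Re = 1.366e+04; ε/D = 0.00167; Haaland → f = 0.031; ΔP_A = f(L/D)(ρV²/2) = 1.426e+04 Pa.
Pipe B: V = Q/A = 0.00045/0.001917 = 0.2348 m/s; Re = 8265; ε/D = 0.0324; Haaland → f = 0.06265; ΔP_B = f(L/D)(ρV²/2) = 475.6 Pa.
ΔP_A/ΔP_B = 1.426e+04/475.6 = 30.0.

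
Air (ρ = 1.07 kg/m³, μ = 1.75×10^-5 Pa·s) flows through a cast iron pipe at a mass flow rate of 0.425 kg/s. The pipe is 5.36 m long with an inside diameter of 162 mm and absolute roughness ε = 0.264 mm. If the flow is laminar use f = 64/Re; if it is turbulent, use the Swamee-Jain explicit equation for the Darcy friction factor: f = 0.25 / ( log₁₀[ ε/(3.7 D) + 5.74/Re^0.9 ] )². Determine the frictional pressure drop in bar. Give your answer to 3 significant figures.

A = πD²/4 = π(0.162)²/4 = 0.02061 m²; mean velocity V = ṁ/(ρA) = 0.425/(1.07 · 0.02061) = 19.27 m/s.
Reynolds number Re = ρVD/μ = 1.07 · 19.27 · 0.162 / 1.75e-05 = 1.909e+05.
Re > 4000 → turbulent. Relative roughness ε/D = 0.000264/0.162 = 0.00163. Swamee-Jain: f = 0.25/(log₁₀[0.00163/3.7 + 5.74/1.909e+05^0.9])² = 0.25/(log₁₀[0.00044 + 0.000101])² = 0.25/(-3.266)² = 0.02344.
Darcy-Weisbach: ΔP = f(L/D)(ρV²/2) = 0.02344·(5.36/0.162)·(1.07·19.27²/2) = 0.02344·33.09·198.7 = 154 Pa.
ΔP = 154 Pa = 0.00154 bar.

ΔP ≈ 0.00154 bar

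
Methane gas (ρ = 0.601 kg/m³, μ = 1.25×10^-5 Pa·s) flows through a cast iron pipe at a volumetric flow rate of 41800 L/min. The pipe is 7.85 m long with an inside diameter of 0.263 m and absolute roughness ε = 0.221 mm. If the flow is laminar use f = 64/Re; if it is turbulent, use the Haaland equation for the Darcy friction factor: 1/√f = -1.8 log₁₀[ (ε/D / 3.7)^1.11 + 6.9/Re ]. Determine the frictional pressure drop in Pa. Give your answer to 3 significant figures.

ΔP ≈ 30.3 Pa

Q = 41800 L/min = 41800/60000 = 0.6967 m³/s.
Cross-sectional area A = πD²/4 = π(0.263)²/4 = 0.05433 m²; mean velocity V = Q/A = 0.6967/0.05433 = 12.82 m/s.
Reynolds number Re = ρVD/μ = 0.601 · 12.82 · 0.263 / 1.25e-05 = 1.622e+05.
Re > 4000 → turbulent. Relative roughness ε/D = 0.000221/0.263 = 0.00084. Haaland: 1/√f = -1.8 log₁₀[(0.00084/3.7)^1.11 + 6.9/1.622e+05] = -1.8 log₁₀[9.02e-05 + 4.26e-05] = 6.978, so f = 0.02054.
Darcy-Weisbach: ΔP = f(L/D)(ρV²/2) = 0.02054·(7.85/0.263)·(0.601·12.82²/2) = 0.02054·29.85·49.42 = 30.29 Pa.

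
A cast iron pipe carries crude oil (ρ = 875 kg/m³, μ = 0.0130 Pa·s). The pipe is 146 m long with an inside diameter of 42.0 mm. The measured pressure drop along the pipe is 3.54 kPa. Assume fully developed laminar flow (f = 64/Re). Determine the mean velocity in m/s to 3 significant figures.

V ≈ 0.103 m/s

For laminar flow, f = 64/Re with Re = ρVD/μ, so Darcy-Weisbach reduces to ΔP = 32μLV/D². Solving for V: V = ΔP·D²/(32μL) = 3540·(0.042)²/(32·0.013·146) = 0.1028 m/s.
Check: Re = ρVD/μ = 875·0.1028·0.042/0.013 = 290.6 < 2300, so the laminar assumption holds.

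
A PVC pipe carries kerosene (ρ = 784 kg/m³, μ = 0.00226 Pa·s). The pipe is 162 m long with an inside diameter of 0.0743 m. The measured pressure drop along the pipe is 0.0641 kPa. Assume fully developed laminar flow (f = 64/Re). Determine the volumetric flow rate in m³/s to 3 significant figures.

For laminar flow, f = 64/Re with Re = ρVD/μ, so Darcy-Weisbach reduces to ΔP = 32μLV/D². Solving for V: V = ΔP·D²/(32μL) = 64.1·(0.0743)²/(32·0.00226·162) = 0.0302 m/s.
Check: Re = ρVD/μ = 784·0.0302·0.0743/0.00226 = 778.5 < 2300, so the laminar assumption holds.
Q = V·A = 0.0302·(π/4·0.0743²) = 0.000131 m³/s = 1.31×10^-4 m³/s.

Q ≈ 1.31×10^-4 m³/s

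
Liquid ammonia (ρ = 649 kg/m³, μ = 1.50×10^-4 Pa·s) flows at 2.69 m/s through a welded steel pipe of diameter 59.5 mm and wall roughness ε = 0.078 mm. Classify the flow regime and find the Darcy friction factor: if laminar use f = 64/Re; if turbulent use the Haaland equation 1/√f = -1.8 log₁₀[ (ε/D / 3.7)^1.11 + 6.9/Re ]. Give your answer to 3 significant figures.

Re = ρVD/μ = 649·2.69·0.0595/0.00015 = 6.925e+05.
Re > 4000 → turbulent. ε/D = 7.8e-05/0.0595 = 0.00131; Haaland: 1/√f = -1.8 log₁₀[0.000148 + 9.96e-06] = 6.843, so f = 0.02135.

f ≈ 0.0214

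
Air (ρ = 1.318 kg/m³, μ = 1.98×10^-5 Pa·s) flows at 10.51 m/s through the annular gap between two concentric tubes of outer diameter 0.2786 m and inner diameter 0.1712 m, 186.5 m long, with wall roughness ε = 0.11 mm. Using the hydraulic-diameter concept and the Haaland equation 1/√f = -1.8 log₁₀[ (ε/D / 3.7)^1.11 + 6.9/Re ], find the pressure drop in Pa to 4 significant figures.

ΔP ≈ 2866 Pa

Hydraulic diameter D_h = 4A/P = D_o - D_i = 0.2786 - 0.1712 = 0.1074 m.
Re = ρVD_h/μ = 1.318·10.51·0.1074/1.98e-05 = 7.514e+04.
ε/D_h = 0.00011/0.1074 = 0.00102; Haaland gives 1/√f = -1.8 log₁₀[0.000112+9.18e-05] = 6.642, so f = 0.02267.
ΔP = f(L/D_h)(ρV²/2) = 0.02267·186.5/0.1074·72.79 = 2866 Pa.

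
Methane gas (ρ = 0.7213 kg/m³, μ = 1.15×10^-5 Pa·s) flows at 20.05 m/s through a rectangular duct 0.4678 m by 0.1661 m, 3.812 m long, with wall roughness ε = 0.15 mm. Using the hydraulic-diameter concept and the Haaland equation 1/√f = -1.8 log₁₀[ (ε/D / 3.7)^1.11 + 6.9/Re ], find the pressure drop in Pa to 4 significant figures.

Hydraulic diameter D_h = 4A/P = 4·(0.4678·0.1661)/(2·(0.4678+0.1661)) = 0.3108/1.268 = 0.2452 m.
Re = ρVD_h/μ = 0.7213·20.05·0.2452/1.15e-05 = 3.083e+05.
ε/D_h = 0.00015/0.2452 = 0.000612; Haaland gives 1/√f = -1.8 log₁₀[6.35e-05+2.24e-05] = 7.319, so f = 0.01867.
ΔP = f(L/D_h)(ρV²/2) = 0.01867·3.812/0.2452·145 = 42.08 Pa.

ΔP ≈ 42.08 Pa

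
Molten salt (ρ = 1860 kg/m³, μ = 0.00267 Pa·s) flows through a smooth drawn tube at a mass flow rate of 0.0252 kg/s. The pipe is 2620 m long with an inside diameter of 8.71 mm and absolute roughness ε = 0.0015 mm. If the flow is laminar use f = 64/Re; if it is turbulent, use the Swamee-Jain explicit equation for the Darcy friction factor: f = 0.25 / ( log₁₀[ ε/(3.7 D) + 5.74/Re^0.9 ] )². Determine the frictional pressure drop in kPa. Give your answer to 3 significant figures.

A = πD²/4 = π(0.00871)²/4 = 5.958e-05 m²; mean velocity V = ṁ/(ρA) = 0.0252/(1860 · 5.958e-05) = 0.2274 m/s.
Reynolds number Re = ρVD/μ = 1860 · 0.2274 · 0.00871 / 0.00267 = 1380.
Re < 2300 → laminar flow, so f = 64/Re = 64/1380 = 0.04639 (the turbulent correlation is not needed).
Darcy-Weisbach: ΔP = f(L/D)(ρV²/2) = 0.04639·(2620/0.00871)·(1860·0.2274²/2) = 0.04639·3.008e+05·48.08 = 6.709e+05 Pa.
ΔP = 6.709e+05 Pa = 671 kPa.

ΔP ≈ 671 kPa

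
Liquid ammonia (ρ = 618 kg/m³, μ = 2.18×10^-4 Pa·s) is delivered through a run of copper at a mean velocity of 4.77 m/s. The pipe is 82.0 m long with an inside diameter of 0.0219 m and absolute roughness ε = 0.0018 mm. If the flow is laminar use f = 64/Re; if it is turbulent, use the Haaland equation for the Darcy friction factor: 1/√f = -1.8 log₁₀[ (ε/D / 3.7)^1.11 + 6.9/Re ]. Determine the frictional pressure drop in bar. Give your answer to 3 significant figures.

ΔP ≈ 3.98 bar

Reynolds number Re = ρVD/μ = 618 · 4.77 · 0.0219 / 0.000218 = 2.961e+05.
Re > 4000 → turbulent. Relative roughness ε/D = 1.8e-06/0.0219 = 8.22e-05. Haaland: 1/√f = -1.8 log₁₀[(8.22e-05/3.7)^1.11 + 6.9/2.961e+05] = -1.8 log₁₀[6.84e-06 + 2.33e-05] = 8.138, so f = 0.0151.
Darcy-Weisbach: ΔP = f(L/D)(ρV²/2) = 0.0151·(82/0.0219)·(618·4.77²/2) = 0.0151·3744·7031 = 3.975e+05 Pa.
ΔP = 3.975e+05 Pa = 3.98 bar.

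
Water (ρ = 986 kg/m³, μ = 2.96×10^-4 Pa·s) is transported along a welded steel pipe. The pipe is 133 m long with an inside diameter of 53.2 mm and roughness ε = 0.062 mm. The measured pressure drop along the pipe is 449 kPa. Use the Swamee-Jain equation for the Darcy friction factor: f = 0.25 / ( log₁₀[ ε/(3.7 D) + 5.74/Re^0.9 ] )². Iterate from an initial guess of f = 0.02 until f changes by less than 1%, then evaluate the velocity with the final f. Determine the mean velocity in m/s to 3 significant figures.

V ≈ 4.18 m/s

Rearranging Darcy-Weisbach: V = √(2·ΔP·D/(f·L·ρ)). With ε/D = 6.2e-05/0.0532 = 0.00117, iterate starting from f = 0.02:
  f = 0.02 → V = √(2·4.49e+05·0.0532/(0.02·133·986)) = 4.268 m/s; Re = ρVD/μ = 7.563e+05; f → 0.02085
  f = 0.02085 → V = 4.18 m/s; Re = 7.408e+05; f → 0.02086
Converged (Δf/f < 1%). With the final f = 0.02086: V = √(2·4.49e+05·0.0532/(0.02086·133·986)) = 4.179 m/s.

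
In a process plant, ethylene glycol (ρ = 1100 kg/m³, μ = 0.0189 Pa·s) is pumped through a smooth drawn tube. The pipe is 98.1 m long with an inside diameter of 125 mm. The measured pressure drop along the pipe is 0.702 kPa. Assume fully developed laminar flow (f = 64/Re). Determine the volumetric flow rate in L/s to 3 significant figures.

For laminar flow, f = 64/Re with Re = ρVD/μ, so Darcy-Weisbach reduces to ΔP = 32μLV/D². Solving for V: V = ΔP·D²/(32μL) = 702·(0.125)²/(32·0.0189·98.1) = 0.1849 m/s.
Check: Re = ρVD/μ = 1100·0.1849·0.125/0.0189 = 1345 < 2300, so the laminar assumption holds.
Q = V·A = 0.1849·(π/4·0.125²) = 0.002269 m³/s = 2.27 L/s.

Q ≈ 2.27 L/s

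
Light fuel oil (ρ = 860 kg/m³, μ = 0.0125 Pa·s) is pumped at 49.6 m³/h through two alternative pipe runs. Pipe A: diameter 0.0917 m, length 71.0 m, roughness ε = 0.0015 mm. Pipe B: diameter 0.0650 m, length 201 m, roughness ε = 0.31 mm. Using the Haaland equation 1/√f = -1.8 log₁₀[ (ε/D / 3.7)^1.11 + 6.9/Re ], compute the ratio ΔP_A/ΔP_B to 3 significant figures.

ΔP_A/ΔP_B ≈ 0.0530

Pipe A: V = Q/A = 0.01378/0.006604 = 2.086 m/s; Re = 1.316e+04; ε/D = 1.64e-05; Haaland → f = 0.0287; ΔP_A = f(L/D)(ρV²/2) = 4.158e+04 Pa.
Pipe B: V = Q/A = 0.01378/0.003318 = 4.152 m/s; Re = 1.857e+04; ε/D = 0.00477; Haaland → f = 0.03421; ΔP_B = f(L/D)(ρV²/2) = 7.842e+05 Pa.
ΔP_A/ΔP_B = 4.158e+04/7.842e+05 = 0.0530.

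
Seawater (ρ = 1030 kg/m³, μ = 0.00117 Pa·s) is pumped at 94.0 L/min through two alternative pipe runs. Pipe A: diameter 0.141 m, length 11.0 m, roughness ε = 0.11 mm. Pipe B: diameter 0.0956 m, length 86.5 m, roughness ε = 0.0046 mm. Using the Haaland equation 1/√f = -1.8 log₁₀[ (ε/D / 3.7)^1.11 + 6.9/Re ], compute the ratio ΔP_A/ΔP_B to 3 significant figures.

ΔP_A/ΔP_B ≈ 0.0209

Pipe A: V = Q/A = 0.001567/0.01561 = 0.1003 m/s; Re = 1.245e+04; ε/D = 0.00078; Haaland → f = 0.03022; ΔP_A = f(L/D)(ρV²/2) = 12.22 Pa.
Pipe B: V = Q/A = 0.001567/0.007178 = 0.2183 m/s; Re = 1.837e+04; ε/D = 4.81e-05; Haaland → f = 0.02637; ΔP_B = f(L/D)(ρV²/2) = 585.4 Pa.
ΔP_A/ΔP_B = 12.22/585.4 = 0.0209.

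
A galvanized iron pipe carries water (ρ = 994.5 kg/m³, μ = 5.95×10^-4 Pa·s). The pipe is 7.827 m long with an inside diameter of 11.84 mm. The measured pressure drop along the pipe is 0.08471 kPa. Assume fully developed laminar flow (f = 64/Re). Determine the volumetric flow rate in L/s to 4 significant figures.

For laminar flow, f = 64/Re with Re = ρVD/μ, so Darcy-Weisbach reduces to ΔP = 32μLV/D². Solving for V: V = ΔP·D²/(32μL) = 84.71·(0.01184)²/(32·0.000595·7.827) = 0.07968 m/s.
Check: Re = ρVD/μ = 994.5·0.07968·0.01184/0.000595 = 1577 < 2300, so the laminar assumption holds.
Q = V·A = 0.07968·(π/4·0.01184²) = 8.773e-06 m³/s = 0.008773 L/s.

Q ≈ 0.008773 L/s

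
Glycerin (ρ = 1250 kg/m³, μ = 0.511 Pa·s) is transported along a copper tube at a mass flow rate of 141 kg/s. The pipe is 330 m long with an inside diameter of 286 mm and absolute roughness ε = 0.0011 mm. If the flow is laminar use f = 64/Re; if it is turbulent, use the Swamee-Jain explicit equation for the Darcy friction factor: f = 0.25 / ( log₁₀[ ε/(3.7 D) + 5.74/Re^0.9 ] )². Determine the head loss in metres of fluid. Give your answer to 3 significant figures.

A = πD²/4 = π(0.286)²/4 = 0.06424 m²; mean velocity V = ṁ/(ρA) = 141/(1250 · 0.06424) = 1.756 m/s.
Reynolds number Re = ρVD/μ = 1250 · 1.756 · 0.286 / 0.511 = 1228.
Re < 2300 → laminar flow, so f = 64/Re = 64/1228 = 0.0521 (the turbulent correlation is not needed).
Darcy-Weisbach: ΔP = f(L/D)(ρV²/2) = 0.0521·(330/0.286)·(1250·1.756²/2) = 0.0521·1154·1927 = 1.158e+05 Pa.
Head loss h_f = ΔP/(ρg) = 1.158e+05/(1250·9.81) = 9.45 m.

h_f ≈ 9.45 m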